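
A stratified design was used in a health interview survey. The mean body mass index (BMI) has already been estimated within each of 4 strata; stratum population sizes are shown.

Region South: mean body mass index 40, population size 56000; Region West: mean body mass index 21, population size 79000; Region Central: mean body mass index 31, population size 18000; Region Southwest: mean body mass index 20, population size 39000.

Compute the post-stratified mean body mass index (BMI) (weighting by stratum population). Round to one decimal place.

Σ Nₕ·x̄ₕ = 40×56000 + 21×79000 + 31×18000 + 20×39000
  = 2240000 + 1659000 + 558000 + 780000 = 5237000
Σ Nₕ = 192000
Overall mean = 5237000 / 192000 = 27.276042

27.3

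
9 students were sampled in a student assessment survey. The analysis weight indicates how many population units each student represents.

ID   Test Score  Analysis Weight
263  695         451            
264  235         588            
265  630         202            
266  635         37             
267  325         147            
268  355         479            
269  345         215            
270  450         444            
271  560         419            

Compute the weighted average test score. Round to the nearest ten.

Weighted sum = 695×451 + 235×588 + 630×202 + 635×37 + 325×147 + 355×479 + 345×215 + 450×444 + 560×419
  = 313445 + 138180 + 127260 + 23495 + 47775 + 170045 + 74175 + 199800 + 234640 = 1328815
Sum of weights = 451 + 588 + 202 + 37 + 147 + 479 + 215 + 444 + 419 = 2982
Weighted mean = 1328815 / 2982 = 445.61201

450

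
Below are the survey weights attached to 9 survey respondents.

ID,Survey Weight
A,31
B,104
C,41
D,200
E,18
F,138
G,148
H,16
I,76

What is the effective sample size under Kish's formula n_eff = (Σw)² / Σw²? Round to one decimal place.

5.9

Σ wᵢ = 31 + 104 + 41 + 200 + 18 + 138 + 148 + 16 + 76 = 772
Σ wᵢ² = 961 + 10816 + 1681 + 40000 + 324 + 19044 + 21904 + 256 + 5776 = 100762
n_eff = 772² / 100762 = 595984 / 100762 = 5.9147695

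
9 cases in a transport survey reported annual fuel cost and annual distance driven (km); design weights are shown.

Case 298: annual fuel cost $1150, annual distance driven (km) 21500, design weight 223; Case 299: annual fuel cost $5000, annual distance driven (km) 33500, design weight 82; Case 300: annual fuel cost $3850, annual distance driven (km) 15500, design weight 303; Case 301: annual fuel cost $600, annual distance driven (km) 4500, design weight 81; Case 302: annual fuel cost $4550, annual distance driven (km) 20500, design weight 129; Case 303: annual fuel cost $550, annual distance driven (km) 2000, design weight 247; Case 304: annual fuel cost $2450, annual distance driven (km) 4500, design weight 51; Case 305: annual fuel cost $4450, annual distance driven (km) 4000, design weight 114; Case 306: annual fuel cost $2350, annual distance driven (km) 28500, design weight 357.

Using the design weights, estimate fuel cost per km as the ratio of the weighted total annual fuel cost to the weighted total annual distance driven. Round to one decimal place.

Σ wᵢ·y = 1150×223 + 5000×82 + 3850×303 + 600×81 + 4550×129 + 550×247 + 2450×51 + 4450×114 + 2350×357
  = 256450 + 410000 + 1166550 + 48600 + 586950 + 135850 + 124950 + 507300 + 838950 = 4075600
Σ wᵢ·x = 21500×223 + 33500×82 + 15500×303 + 4500×81 + 20500×129 + 2000×247 + 4500×51 + 4000×114 + 28500×357
  = 4794500 + 2747000 + 4696500 + 364500 + 2644500 + 494000 + 229500 + 456000 + 10174500 = 26601000
Ratio = 4075600 / 26601000 = 0.15321229

0.2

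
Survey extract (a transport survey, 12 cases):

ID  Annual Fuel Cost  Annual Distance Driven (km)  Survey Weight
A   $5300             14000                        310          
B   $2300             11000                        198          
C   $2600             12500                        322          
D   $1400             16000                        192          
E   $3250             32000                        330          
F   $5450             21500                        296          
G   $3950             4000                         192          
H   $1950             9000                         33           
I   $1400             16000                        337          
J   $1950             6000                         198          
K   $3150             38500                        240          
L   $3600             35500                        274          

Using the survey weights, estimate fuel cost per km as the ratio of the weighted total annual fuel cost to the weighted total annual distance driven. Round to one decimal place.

Σ wᵢ·y = 5300×310 + 2300×198 + 2600×322 + 1400×192 + 3250×330 + 5450×296 + 3950×192 + 1950×33 + 1400×337 + 1950×198 + 3150×240 + 3600×274
  = 1643000 + 455400 + 837200 + 268800 + 1072500 + 1613200 + 758400 + 64350 + 471800 + 386100 + 756000 + 986400 = 9313150
Σ wᵢ·x = 14000×310 + 11000×198 + 12500×322 + 16000×192 + 32000×330 + 21500×296 + 4000×192 + 9000×33 + 16000×337 + 6000×198 + 38500×240 + 35500×274
  = 57151000
Ratio = 9313150 / 57151000 = 0.1629569

0.2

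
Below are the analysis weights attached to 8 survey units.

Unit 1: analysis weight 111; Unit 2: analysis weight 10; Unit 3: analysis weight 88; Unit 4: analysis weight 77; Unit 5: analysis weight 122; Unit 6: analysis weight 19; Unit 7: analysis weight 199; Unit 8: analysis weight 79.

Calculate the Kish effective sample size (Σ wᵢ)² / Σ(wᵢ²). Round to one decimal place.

5.7

Σ wᵢ = 111 + 10 + 88 + 77 + 122 + 19 + 199 + 79 = 705
Σ wᵢ² = 12321 + 100 + 7744 + 5929 + 14884 + 361 + 39601 + 6241 = 87181
n_eff = 705² / 87181 = 497025 / 87181 = 5.7010702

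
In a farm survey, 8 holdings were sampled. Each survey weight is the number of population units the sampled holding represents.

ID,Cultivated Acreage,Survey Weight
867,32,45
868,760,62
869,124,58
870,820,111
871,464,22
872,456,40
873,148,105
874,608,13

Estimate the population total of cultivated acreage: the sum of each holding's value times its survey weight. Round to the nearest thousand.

Weighted total = 32×45 + 760×62 + 124×58 + 820×111 + 464×22 + 456×40 + 148×105 + 608×13
  = 1440 + 47120 + 7192 + 91020 + 10208 + 18240 + 15540 + 7904 = 198664

199000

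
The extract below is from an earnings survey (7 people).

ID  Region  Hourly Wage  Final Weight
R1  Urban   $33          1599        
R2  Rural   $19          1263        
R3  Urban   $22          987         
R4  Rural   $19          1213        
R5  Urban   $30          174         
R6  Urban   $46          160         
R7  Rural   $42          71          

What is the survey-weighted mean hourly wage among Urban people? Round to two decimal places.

Urban rows: R1, R3, R5, R6
Weighted sum = 33×1599 + 22×987 + 30×174 + 46×160
  = 52767 + 21714 + 5220 + 7360 = 87061
Sum of weights = 1599 + 987 + 174 + 160 = 2920
Weighted mean = 87061 / 2920 = 29.815411

29.82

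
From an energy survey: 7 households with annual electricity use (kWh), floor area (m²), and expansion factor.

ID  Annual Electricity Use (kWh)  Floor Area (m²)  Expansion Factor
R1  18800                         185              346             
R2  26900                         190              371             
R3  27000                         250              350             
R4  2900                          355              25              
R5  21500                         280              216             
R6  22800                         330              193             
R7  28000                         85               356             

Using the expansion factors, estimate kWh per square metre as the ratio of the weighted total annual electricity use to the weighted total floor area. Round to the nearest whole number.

Σ wᵢ·y = 18800×346 + 26900×371 + 27000×350 + 2900×25 + 21500×216 + 22800×193 + 28000×356
  = 6504800 + 9979900 + 9450000 + 72500 + 4644000 + 4400400 + 9968000 = 45019600
Σ wᵢ·x = 185×346 + 190×371 + 250×350 + 355×25 + 280×216 + 330×193 + 85×356
  = 64010 + 70490 + 87500 + 8875 + 60480 + 63690 + 30260 = 385305
Ratio = 45019600 / 385305 = 116.84146

117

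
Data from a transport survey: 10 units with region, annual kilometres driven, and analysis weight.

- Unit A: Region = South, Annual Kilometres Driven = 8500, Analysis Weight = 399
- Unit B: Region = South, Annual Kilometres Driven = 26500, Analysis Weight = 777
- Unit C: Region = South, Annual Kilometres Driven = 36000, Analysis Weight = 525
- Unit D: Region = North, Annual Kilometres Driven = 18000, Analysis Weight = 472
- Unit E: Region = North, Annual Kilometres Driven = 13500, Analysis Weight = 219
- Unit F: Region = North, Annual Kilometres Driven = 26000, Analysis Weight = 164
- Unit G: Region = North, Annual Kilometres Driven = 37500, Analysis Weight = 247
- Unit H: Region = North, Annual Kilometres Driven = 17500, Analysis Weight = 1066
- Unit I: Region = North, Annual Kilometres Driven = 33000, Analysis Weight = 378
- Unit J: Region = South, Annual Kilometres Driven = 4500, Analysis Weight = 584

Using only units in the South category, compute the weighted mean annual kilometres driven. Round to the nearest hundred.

South rows: A, B, C, J
Weighted sum = 8500×399 + 26500×777 + 36000×525 + 4500×584
  = 45510000
Sum of weights = 399 + 777 + 525 + 584 = 2285
Weighted mean = 45510000 / 2285 = 19916.849

19900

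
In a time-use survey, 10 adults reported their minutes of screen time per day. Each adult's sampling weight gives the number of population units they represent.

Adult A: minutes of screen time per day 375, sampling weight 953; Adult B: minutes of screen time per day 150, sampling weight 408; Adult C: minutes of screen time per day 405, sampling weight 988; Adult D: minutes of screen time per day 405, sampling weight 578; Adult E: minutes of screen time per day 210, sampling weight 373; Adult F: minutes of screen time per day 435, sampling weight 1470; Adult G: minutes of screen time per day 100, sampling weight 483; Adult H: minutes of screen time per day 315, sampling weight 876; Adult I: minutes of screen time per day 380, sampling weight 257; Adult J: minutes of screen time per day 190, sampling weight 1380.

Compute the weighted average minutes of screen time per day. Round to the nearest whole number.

316

Weighted sum = 375×953 + 150×408 + 405×988 + 405×578 + 210×373 + 435×1470 + 100×483 + 315×876 + 380×257 + 190×1380
  = 2454685
Sum of weights = 953 + 408 + 988 + 578 + 373 + 1470 + 483 + 876 + 257 + 1380 = 7766
Weighted mean = 2454685 / 7766 = 316.08099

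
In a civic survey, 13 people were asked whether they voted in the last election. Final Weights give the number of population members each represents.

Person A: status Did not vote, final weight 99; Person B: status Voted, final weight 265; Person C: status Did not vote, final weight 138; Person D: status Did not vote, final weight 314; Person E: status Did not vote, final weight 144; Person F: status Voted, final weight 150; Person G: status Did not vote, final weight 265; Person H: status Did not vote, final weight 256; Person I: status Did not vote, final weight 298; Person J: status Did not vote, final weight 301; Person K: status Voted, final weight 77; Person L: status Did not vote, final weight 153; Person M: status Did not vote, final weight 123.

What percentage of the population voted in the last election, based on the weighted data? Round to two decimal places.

19.05

Sum of weights for 'Voted' = 265 + 150 + 77 = 492
Total weight = 2583
Weighted proportion = 492 / 2583 = 0.19047619 → 19.047619%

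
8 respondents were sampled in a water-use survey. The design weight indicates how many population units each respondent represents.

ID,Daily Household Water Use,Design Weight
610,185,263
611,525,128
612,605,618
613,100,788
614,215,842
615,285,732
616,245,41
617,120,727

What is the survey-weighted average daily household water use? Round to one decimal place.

255.0

Weighted sum = 185×263 + 525×128 + 605×618 + 100×788 + 215×842 + 285×732 + 245×41 + 120×727
  = 48655 + 67200 + 373890 + 78800 + 181030 + 208620 + 10045 + 87240 = 1055480
Sum of weights = 4139
Weighted mean = 1055480 / 4139 = 255.00846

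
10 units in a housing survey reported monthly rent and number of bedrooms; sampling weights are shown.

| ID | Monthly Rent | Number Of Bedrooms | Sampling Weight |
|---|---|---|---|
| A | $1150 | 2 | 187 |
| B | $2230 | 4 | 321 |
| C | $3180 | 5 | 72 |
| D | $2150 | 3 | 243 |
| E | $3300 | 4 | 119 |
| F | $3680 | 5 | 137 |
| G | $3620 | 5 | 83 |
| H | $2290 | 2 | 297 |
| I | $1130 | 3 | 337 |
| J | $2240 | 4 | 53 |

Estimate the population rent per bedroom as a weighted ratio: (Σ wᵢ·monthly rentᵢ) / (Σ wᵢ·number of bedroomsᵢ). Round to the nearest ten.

Σ wᵢ·y = 1150×187 + 2230×321 + 3180×72 + 2150×243 + 3300×119 + 3680×137 + 3620×83 + 2290×297 + 1130×337 + 2240×53
  = 4059270
Σ wᵢ·x = 2×187 + 4×321 + 5×72 + 3×243 + 4×119 + 5×137 + 5×83 + 2×297 + 3×337 + 4×53
  = 374 + 1284 + 360 + 729 + 476 + 685 + 415 + 594 + 1011 + 212 = 6140
Ratio = 4059270 / 6140 = 661.11889

660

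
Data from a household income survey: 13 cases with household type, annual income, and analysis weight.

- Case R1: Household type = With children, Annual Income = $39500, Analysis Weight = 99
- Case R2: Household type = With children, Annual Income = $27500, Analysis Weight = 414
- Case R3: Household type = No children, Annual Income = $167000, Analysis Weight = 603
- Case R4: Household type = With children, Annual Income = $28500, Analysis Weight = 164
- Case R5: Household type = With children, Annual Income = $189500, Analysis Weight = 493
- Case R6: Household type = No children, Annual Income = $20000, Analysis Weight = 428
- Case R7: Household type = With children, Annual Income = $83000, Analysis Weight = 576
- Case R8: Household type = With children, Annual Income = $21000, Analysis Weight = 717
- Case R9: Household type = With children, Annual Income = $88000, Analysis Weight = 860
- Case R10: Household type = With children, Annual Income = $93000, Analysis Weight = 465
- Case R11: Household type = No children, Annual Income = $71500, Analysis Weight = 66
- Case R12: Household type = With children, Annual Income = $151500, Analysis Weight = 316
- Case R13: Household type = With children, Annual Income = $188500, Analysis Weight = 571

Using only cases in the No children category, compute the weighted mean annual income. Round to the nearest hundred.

103900

No children rows: R3, R6, R11
Weighted sum = 113980000
Sum of weights = 603 + 428 + 66 = 1097
Weighted mean = 113980000 / 1097 = 103901.55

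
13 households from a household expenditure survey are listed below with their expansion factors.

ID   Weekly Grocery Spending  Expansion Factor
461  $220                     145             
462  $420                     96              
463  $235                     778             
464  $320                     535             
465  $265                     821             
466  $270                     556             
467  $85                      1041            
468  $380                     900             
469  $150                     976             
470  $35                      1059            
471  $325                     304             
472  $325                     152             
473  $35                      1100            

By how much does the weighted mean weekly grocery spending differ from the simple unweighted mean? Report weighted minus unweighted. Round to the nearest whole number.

-47

Unweighted sum = 3065
Unweighted mean = 3065 / 13 = 235.76923
Weighted sum = 1594585
Sum of weights = 8463
Weighted mean = 1594585 / 8463 = 188.41841
Difference (weighted minus unweighted) = -47.350821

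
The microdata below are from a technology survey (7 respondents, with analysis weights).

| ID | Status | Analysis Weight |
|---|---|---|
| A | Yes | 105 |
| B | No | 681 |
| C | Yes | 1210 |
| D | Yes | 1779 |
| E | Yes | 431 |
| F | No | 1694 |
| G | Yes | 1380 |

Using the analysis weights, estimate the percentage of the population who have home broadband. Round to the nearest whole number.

Sum of weights for 'Yes' = 105 + 1210 + 1779 + 431 + 1380 = 4905
Total weight = 105 + 681 + 1210 + 1779 + 431 + 1694 + 1380 = 7280
Weighted proportion = 4905 / 7280 = 0.67376374 → 67.376374%

67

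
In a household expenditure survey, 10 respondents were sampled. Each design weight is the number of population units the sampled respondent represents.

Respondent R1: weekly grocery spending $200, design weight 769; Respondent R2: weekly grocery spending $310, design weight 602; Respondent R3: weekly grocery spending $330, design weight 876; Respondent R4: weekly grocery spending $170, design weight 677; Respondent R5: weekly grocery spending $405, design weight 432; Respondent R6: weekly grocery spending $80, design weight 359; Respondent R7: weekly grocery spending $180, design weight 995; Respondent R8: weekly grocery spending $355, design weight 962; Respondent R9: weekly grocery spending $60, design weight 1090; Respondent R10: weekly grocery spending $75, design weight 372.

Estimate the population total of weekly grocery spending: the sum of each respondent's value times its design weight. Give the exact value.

Weighted total = 1562180

1562180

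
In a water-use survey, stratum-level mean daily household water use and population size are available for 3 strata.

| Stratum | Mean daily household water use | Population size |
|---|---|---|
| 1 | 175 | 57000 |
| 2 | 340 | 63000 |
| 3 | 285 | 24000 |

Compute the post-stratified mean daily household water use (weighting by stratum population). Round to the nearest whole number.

Σ Nₕ·x̄ₕ = 175×57000 + 340×63000 + 285×24000
  = 9975000 + 21420000 + 6840000 = 38235000
Σ Nₕ = 57000 + 63000 + 24000 = 144000
Overall mean = 38235000 / 144000 = 265.52083

266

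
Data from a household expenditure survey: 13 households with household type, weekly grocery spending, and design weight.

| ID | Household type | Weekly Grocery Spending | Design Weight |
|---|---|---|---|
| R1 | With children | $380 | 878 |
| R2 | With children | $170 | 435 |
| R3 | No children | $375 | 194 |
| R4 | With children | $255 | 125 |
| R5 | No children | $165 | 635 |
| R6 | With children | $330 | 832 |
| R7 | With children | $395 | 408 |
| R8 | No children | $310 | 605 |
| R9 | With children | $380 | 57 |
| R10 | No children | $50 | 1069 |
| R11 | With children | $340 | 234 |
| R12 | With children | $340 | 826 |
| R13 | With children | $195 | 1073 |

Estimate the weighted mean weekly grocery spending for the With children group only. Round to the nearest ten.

With children rows: R1, R2, R4, R6, R7, R9, R11, R12, R13
Weighted sum = 380×878 + 170×435 + 255×125 + 330×832 + 395×408 + 380×57 + 340×234 + 340×826 + 195×1073
  = 333640 + 73950 + 31875 + 274560 + 161160 + 21660 + 79560 + 280840 + 209235 = 1466480
Sum of weights = 878 + 435 + 125 + 832 + 408 + 57 + 234 + 826 + 1073 = 4868
Weighted mean = 1466480 / 4868 = 301.24897

300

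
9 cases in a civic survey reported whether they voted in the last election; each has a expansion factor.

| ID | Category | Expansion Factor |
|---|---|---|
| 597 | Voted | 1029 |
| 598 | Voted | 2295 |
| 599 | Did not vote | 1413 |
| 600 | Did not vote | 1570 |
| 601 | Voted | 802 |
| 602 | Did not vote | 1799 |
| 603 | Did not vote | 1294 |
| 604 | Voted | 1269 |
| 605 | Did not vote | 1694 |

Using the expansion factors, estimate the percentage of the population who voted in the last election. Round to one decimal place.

Sum of weights for 'Voted' = 1029 + 2295 + 802 + 1269 = 5395
Total weight = 1029 + 2295 + 1413 + 1570 + 802 + 1799 + 1294 + 1269 + 1694 = 13165
Weighted proportion = 5395 / 13165 = 0.40979871 → 40.979871%

41.0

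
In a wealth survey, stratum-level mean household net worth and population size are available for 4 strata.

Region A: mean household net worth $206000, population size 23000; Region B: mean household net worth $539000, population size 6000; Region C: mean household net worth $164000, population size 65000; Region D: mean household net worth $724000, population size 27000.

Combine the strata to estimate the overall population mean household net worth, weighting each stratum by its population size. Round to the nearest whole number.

Σ Nₕ·x̄ₕ = 206000×23000 + 539000×6000 + 164000×65000 + 724000×27000
  = 4738000000 + 3234000000 + 10660000000 + 19548000000 = 38180000000
Σ Nₕ = 23000 + 6000 + 65000 + 27000 = 121000
Overall mean = 38180000000 / 121000 = 315537.19

315537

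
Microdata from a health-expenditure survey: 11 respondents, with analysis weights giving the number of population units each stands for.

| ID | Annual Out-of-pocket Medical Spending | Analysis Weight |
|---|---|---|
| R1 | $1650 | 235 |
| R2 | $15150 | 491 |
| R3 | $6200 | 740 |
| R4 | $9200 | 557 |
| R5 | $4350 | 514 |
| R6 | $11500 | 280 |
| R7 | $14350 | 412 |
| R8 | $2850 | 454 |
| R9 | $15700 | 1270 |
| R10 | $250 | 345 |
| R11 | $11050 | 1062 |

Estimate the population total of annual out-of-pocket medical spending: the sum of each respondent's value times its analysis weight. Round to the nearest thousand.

61961000

Weighted total = 1650×235 + 15150×491 + 6200×740 + 9200×557 + 4350×514 + 11500×280 + 14350×412 + 2850×454 + 15700×1270 + 250×345 + 11050×1062
  = 387750 + 7438650 + 4588000 + 5124400 + 2235900 + 3220000 + 5912200 + 1293900 + 19939000 + 86250 + 11735100 = 61961150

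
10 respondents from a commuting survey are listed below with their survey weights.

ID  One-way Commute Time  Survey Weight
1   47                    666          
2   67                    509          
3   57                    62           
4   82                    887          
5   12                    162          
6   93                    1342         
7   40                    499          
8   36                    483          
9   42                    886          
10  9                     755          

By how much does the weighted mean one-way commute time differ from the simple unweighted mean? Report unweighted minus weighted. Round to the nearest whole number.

Unweighted sum = 47 + 67 + 57 + 82 + 12 + 93 + 40 + 36 + 42 + 9 = 485
Unweighted mean = 485 / 10 = 48.5
Weighted sum = 47×666 + 67×509 + 57×62 + 82×887 + 12×162 + 93×1342 + 40×499 + 36×483 + 42×886 + 9×755
  = 349778
Sum of weights = 666 + 509 + 62 + 887 + 162 + 1342 + 499 + 483 + 886 + 755 = 6251
Weighted mean = 349778 / 6251 = 55.955527
Difference (unweighted minus weighted) = -7.4555271

-7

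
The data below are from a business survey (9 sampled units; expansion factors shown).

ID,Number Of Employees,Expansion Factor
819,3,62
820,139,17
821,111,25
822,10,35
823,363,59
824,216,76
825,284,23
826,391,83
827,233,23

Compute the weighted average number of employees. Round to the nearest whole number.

Weighted sum = 3×62 + 139×17 + 111×25 + 10×35 + 363×59 + 216×76 + 284×23 + 391×83 + 233×23
  = 186 + 2363 + 2775 + 350 + 21417 + 16416 + 6532 + 32453 + 5359 = 87851
Sum of weights = 62 + 17 + 25 + 35 + 59 + 76 + 23 + 83 + 23 = 403
Weighted mean = 87851 / 403 = 217.99256

218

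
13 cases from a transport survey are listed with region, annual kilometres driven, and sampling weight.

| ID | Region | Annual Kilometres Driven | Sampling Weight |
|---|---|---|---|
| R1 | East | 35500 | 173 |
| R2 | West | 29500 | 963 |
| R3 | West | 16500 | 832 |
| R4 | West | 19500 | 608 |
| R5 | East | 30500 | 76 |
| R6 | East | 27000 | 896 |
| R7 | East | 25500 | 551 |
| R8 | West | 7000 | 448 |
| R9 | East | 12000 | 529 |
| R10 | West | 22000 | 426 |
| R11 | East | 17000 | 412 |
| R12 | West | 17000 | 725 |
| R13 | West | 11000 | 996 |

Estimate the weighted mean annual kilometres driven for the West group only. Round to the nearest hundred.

West rows: R2, R3, R4, R8, R10, R12, R13
Weighted sum = 29500×963 + 16500×832 + 19500×608 + 7000×448 + 22000×426 + 17000×725 + 11000×996
  = 28408500 + 13728000 + 11856000 + 3136000 + 9372000 + 12325000 + 10956000 = 89781500
Sum of weights = 963 + 832 + 608 + 448 + 426 + 725 + 996 = 4998
Weighted mean = 89781500 / 4998 = 17963.485

18000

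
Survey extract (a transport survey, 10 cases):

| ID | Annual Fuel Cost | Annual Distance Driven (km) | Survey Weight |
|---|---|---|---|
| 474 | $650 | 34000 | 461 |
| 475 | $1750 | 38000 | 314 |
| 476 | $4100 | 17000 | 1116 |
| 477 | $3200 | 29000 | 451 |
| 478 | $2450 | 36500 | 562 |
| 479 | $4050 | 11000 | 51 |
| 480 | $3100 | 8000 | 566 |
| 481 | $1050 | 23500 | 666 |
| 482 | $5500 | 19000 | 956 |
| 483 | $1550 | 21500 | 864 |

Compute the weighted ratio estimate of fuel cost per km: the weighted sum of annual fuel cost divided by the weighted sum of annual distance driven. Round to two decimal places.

0.13

Σ wᵢ·y = 650×461 + 1750×314 + 4100×1116 + 3200×451 + 2450×562 + 4050×51 + 3100×566 + 1050×666 + 5500×956 + 1550×864
  = 17502500
Σ wᵢ·x = 34000×461 + 38000×314 + 17000×1116 + 29000×451 + 36500×562 + 11000×51 + 8000×566 + 23500×666 + 19000×956 + 21500×864
  = 15674000 + 11932000 + 18972000 + 13079000 + 20513000 + 561000 + 4528000 + 15651000 + 18164000 + 18576000 = 137650000
Ratio = 17502500 / 137650000 = 0.1271522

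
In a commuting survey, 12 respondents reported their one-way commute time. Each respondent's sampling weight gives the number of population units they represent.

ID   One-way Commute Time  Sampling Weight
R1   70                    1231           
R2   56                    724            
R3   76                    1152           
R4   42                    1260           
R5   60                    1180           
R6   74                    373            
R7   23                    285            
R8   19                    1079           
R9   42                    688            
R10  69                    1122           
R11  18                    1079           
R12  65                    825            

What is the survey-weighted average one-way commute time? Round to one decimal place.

52.0

Weighted sum = 70×1231 + 56×724 + 76×1152 + 42×1260 + 60×1180 + 74×373 + 23×285 + 19×1079 + 42×688 + 69×1122 + 18×1079 + 65×825
  = 572005
Sum of weights = 1231 + 724 + 1152 + 1260 + 1180 + 373 + 285 + 1079 + 688 + 1122 + 1079 + 825 = 10998
Weighted mean = 572005 / 10998 = 52.009911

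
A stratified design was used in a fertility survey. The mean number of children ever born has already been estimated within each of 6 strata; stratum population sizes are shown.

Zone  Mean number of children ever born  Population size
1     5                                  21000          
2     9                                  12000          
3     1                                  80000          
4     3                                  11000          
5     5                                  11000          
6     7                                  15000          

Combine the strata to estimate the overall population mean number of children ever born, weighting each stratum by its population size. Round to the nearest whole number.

Σ Nₕ·x̄ₕ = 5×21000 + 9×12000 + 1×80000 + 3×11000 + 5×11000 + 7×15000
  = 105000 + 108000 + 80000 + 33000 + 55000 + 105000 = 486000
Σ Nₕ = 150000
Overall mean = 486000 / 150000 = 3.24

3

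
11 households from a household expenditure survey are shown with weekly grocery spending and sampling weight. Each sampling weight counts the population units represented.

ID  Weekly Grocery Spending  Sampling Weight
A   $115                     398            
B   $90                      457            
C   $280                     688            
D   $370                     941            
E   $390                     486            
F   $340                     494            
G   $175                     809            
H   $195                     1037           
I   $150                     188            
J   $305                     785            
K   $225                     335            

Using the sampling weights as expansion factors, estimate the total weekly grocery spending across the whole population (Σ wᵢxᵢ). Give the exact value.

Weighted total = 115×398 + 90×457 + 280×688 + 370×941 + 390×486 + 340×494 + 175×809 + 195×1037 + 150×188 + 305×785 + 225×335
  = 1672000

1672000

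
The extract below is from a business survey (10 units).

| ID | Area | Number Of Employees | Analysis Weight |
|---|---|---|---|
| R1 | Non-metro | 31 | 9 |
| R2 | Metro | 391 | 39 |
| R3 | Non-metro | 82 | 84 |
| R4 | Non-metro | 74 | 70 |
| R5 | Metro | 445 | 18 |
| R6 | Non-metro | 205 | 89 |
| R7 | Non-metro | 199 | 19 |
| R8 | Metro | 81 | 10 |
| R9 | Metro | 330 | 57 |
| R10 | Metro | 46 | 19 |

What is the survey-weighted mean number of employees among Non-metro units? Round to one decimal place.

126.8

Non-metro rows: R1, R3, R4, R6, R7
Weighted sum = 31×9 + 82×84 + 74×70 + 205×89 + 199×19
  = 279 + 6888 + 5180 + 18245 + 3781 = 34373
Sum of weights = 9 + 84 + 70 + 89 + 19 = 271
Weighted mean = 34373 / 271 = 126.83764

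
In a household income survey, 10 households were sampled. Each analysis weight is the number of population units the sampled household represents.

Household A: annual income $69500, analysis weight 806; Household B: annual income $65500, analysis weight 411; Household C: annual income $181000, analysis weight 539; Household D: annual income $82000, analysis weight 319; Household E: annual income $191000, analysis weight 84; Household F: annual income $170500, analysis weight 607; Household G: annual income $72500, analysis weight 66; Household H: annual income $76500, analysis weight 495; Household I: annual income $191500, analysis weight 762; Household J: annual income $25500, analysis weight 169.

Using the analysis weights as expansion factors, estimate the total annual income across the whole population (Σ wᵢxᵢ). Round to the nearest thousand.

Weighted total = 69500×806 + 65500×411 + 181000×539 + 82000×319 + 191000×84 + 170500×607 + 72500×66 + 76500×495 + 191500×762 + 25500×169
  = 519077000

519077000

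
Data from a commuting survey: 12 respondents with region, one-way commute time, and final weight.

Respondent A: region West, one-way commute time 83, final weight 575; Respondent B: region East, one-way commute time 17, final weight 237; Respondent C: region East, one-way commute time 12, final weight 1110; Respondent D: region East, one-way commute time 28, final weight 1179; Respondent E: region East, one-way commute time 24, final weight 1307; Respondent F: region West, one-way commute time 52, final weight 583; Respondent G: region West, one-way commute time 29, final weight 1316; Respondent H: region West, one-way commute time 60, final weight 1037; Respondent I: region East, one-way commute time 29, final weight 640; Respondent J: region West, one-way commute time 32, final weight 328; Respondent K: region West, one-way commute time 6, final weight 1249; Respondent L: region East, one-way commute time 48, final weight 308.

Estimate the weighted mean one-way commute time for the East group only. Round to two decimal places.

East rows: B, C, D, E, I, L
Weighted sum = 17×237 + 12×1110 + 28×1179 + 24×1307 + 29×640 + 48×308
  = 4029 + 13320 + 33012 + 31368 + 18560 + 14784 = 115073
Sum of weights = 237 + 1110 + 1179 + 1307 + 640 + 308 = 4781
Weighted mean = 115073 / 4781 = 24.068814

24.07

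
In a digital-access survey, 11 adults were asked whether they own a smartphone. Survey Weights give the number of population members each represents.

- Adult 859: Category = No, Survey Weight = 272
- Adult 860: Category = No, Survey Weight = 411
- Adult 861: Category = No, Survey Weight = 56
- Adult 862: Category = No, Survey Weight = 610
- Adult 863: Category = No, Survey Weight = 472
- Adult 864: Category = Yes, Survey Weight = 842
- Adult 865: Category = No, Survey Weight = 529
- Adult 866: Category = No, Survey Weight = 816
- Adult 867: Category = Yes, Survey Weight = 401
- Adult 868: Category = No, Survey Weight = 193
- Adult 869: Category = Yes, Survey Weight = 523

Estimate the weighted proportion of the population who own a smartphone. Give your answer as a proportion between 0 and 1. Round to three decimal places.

Sum of weights for 'Yes' = 842 + 401 + 523 = 1766
Total weight = 272 + 411 + 56 + 610 + 472 + 842 + 529 + 816 + 401 + 193 + 523 = 5125
Weighted proportion = 1766 / 5125 = 0.34458537

0.345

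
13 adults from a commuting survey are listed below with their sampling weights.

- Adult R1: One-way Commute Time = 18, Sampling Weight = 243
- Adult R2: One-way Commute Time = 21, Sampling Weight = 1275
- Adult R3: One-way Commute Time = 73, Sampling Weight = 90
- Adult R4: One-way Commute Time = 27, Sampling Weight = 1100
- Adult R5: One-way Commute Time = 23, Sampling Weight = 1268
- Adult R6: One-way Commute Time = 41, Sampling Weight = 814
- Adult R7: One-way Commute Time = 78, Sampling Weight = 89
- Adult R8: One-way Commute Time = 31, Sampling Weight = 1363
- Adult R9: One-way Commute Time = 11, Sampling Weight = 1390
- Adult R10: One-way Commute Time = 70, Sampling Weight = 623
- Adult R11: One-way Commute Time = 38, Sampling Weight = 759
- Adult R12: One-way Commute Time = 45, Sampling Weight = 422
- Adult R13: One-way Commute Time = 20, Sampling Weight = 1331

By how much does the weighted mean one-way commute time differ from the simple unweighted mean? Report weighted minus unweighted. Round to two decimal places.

Unweighted sum = 496
Unweighted mean = 496 / 13 = 38.153846
Weighted sum = 312504
Sum of weights = 10767
Weighted mean = 312504 / 10767 = 29.024241
Difference (weighted minus unweighted) = -9.1296054

-9.13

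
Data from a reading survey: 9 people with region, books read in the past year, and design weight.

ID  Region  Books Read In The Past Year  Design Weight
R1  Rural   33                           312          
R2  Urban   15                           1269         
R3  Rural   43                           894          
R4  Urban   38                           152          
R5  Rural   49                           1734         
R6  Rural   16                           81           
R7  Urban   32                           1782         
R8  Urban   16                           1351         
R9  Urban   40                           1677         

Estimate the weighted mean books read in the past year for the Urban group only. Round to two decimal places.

27.37

Urban rows: R2, R4, R7, R8, R9
Weighted sum = 15×1269 + 38×152 + 32×1782 + 16×1351 + 40×1677
  = 19035 + 5776 + 57024 + 21616 + 67080 = 170531
Sum of weights = 1269 + 152 + 1782 + 1351 + 1677 = 6231
Weighted mean = 170531 / 6231 = 27.368159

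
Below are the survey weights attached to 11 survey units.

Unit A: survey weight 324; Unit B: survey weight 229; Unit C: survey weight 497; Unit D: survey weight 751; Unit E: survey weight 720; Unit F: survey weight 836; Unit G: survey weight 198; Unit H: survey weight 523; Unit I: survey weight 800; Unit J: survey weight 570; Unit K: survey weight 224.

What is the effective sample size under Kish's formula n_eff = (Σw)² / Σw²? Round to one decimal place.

9.2

Σ wᵢ = 324 + 229 + 497 + 751 + 720 + 836 + 198 + 523 + 800 + 570 + 224 = 5672
Σ wᵢ² = 3513532
n_eff = 5672² / 3513532 = 32171584 / 3513532 = 9.1564796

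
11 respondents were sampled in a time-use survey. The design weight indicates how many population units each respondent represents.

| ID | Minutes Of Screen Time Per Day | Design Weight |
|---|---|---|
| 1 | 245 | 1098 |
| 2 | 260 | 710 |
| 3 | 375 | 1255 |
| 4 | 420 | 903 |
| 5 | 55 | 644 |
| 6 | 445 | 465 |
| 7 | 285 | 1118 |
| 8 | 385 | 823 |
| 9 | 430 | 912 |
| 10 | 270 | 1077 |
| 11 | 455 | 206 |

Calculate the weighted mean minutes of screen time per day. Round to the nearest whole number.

321

Weighted sum = 2958005
Sum of weights = 1098 + 710 + 1255 + 903 + 644 + 465 + 1118 + 823 + 912 + 1077 + 206 = 9211
Weighted mean = 2958005 / 9211 = 321.13831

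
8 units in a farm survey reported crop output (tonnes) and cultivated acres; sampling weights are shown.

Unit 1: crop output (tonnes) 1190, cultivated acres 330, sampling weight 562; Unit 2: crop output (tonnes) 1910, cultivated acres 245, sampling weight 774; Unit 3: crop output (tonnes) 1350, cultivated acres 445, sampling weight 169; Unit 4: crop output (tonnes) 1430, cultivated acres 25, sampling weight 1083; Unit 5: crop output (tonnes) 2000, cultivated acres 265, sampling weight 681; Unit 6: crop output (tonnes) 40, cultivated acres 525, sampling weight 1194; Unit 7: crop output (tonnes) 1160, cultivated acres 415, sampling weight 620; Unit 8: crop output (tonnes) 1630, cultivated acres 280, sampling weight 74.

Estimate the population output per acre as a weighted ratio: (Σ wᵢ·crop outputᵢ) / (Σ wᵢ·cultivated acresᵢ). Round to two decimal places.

3.95

Σ wᵢ·y = 1190×562 + 1910×774 + 1350×169 + 1430×1083 + 2000×681 + 40×1194 + 1160×620 + 1630×74
  = 6173540
Σ wᵢ·x = 330×562 + 245×774 + 445×169 + 25×1083 + 265×681 + 525×1194 + 415×620 + 280×74
  = 185460 + 189630 + 75205 + 27075 + 180465 + 626850 + 257300 + 20720 = 1562705
Ratio = 6173540 / 1562705 = 3.9505473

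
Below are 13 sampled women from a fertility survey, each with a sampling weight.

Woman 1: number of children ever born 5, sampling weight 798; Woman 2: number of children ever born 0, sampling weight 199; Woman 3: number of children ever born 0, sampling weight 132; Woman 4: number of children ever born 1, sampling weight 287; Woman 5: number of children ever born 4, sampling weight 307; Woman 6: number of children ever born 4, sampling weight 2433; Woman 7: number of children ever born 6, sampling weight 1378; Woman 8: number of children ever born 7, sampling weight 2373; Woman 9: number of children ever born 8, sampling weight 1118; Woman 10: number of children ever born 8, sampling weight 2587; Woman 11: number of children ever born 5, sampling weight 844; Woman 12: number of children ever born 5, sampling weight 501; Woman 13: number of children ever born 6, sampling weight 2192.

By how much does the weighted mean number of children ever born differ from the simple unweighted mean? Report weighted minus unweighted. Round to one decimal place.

Unweighted sum = 59
Unweighted mean = 59 / 13 = 4.5384615
Weighted sum = 89633
Sum of weights = 15149
Weighted mean = 89633 / 15149 = 5.9167602
Difference (weighted minus unweighted) = 1.3782986

1.4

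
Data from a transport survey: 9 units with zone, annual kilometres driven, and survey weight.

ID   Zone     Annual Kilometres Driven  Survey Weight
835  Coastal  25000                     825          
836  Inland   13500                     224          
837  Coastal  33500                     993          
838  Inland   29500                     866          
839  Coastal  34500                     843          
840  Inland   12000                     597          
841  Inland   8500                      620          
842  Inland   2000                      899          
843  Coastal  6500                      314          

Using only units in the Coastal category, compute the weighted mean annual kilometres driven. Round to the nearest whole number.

Coastal rows: 835, 837, 839, 843
Weighted sum = 25000×825 + 33500×993 + 34500×843 + 6500×314
  = 85015000
Sum of weights = 825 + 993 + 843 + 314 = 2975
Weighted mean = 85015000 / 2975 = 28576.471

28576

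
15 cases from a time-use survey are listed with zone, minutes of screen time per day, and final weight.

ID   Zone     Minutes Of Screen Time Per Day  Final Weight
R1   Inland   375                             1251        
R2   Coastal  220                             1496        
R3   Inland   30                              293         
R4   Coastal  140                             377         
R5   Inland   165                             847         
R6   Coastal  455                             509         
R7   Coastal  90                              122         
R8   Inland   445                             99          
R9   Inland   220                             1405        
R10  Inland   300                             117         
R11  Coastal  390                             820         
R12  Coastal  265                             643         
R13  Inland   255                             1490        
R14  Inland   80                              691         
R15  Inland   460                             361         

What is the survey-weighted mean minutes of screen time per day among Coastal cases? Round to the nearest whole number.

Coastal rows: R2, R4, R6, R7, R11, R12
Weighted sum = 220×1496 + 140×377 + 455×509 + 90×122 + 390×820 + 265×643
  = 1114670
Sum of weights = 3967
Weighted mean = 1114670 / 3967 = 280.98563

281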